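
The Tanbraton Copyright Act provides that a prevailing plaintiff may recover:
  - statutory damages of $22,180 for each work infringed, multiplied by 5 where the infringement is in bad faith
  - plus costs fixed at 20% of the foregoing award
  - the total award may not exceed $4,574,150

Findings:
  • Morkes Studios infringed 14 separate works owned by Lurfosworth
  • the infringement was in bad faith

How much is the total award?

$1,863,120

Statutory damages: 14 × $22,180 = $310,520
Multiplied by 5: 5 × $310,520 = $1,552,600
Costs: 20% of $1,552,600 = $310,520
Award plus costs: $1,552,600 + $310,520 = $1,863,120
Cap at $4,574,150: $1,863,120 is within the cap, no reduction.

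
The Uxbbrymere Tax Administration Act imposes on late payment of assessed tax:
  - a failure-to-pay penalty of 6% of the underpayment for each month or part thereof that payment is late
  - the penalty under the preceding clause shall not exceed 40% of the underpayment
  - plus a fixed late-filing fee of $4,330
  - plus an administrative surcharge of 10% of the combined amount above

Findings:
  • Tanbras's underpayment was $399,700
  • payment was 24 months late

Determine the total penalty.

Accrued rate: 6% × 24 = 144%, capped at 40% → 40%
Failure-to-pay penalty: 40% of $399,700 = $159,880
Penalty before surcharge: $159,880 + $4,330 = $164,210
Administrative surcharge: 10% of $164,210 = $16,421
Total penalty: $164,210 + $16,421 = $180,631

$180,631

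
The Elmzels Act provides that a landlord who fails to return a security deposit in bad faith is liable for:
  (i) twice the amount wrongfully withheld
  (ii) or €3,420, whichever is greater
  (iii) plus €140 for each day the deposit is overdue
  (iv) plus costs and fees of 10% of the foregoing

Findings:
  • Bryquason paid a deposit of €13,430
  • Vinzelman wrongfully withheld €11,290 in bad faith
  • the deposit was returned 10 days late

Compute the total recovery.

€26,378

Doubled: 2 × €11,290 = €22,580
Minimum €3,420: €22,580 meets the minimum, no increase.
Late-return penalty: 10 × €140 = €1,400
Damages plus late penalty: €22,580 + €1,400 = €23,980
Costs and fees: 10% of €23,980 = €2,398
Total recovery: €23,980 + €2,398 = €26,378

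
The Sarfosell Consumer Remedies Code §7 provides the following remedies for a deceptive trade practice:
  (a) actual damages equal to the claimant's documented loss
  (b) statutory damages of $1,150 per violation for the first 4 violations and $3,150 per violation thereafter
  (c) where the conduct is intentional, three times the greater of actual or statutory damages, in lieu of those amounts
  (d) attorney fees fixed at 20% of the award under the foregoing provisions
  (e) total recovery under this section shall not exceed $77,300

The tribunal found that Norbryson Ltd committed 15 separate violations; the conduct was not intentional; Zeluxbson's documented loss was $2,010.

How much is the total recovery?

$49,512

First 4 violations: 4 × $1,150 = $4,600
Remaining violations: (15 − 4) × $3,150 = $34,650
Statutory damages: $4,600 + $34,650 = $39,250
Conduct not intentional: the in-lieu enhancement does not apply.
Actual plus statutory damages: $2,010 + $39,250 = $41,260
Attorney fees: 20% of $41,260 = $8,252
Total before cap: $41,260 + $8,252 = $49,512
Cap at $77,300: $49,512 is within the cap, no reduction.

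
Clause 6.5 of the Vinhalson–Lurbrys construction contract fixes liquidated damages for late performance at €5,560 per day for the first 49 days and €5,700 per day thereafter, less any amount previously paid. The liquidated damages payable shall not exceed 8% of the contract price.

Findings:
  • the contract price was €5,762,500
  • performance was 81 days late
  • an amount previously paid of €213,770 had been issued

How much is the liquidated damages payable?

First 49 days: 49 × €5,560 = €272,440
Remaining days: (81 − 49) × €5,700 = €182,400
Accrued per-day damages: €272,440 + €182,400 = €454,840
Less amount previously paid: €454,840 − €213,770 = €241,070
Cap: 8% of €5,762,500 = €461,000
Cap at €461,000: €241,070 is within the cap, no reduction.

€241,070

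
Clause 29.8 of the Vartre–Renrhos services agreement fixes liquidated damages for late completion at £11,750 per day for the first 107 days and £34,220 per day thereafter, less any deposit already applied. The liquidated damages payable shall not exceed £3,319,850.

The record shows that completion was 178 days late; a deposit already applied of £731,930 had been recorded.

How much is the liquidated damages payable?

First 107 days: 107 × £11,750 = £1,257,250
Remaining days: (178 − 107) × £34,220 = £2,429,620
Accrued per-day damages: £1,257,250 + £2,429,620 = £3,686,870
Less deposit already applied: £3,686,870 − £731,930 = £2,954,940
Cap at £3,319,850: £2,954,940 is within the cap, no reduction.

£2,954,940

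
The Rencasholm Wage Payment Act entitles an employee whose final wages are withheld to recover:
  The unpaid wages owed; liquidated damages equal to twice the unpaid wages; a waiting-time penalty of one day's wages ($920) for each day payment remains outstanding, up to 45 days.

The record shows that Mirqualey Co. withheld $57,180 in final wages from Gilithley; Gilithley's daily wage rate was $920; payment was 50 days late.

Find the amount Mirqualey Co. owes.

Doubled: 2 × $57,180 = $114,360
Penalty days: min(50, 45) = 45
Waiting-time penalty: 45 × $920 = $41,400
Total award: $57,180 + $114,360 + $41,400 = $212,940

$212,940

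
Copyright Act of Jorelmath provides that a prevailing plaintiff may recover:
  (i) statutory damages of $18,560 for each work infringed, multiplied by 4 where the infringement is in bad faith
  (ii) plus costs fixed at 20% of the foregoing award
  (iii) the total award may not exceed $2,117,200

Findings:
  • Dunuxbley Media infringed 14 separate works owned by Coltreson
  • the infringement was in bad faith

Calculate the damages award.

$1,247,232

Statutory damages: 14 × $18,560 = $259,840
Multiplied by 4: 4 × $259,840 = $1,039,360
Costs: 20% of $1,039,360 = $207,872
Award plus costs: $1,039,360 + $207,872 = $1,247,232
Cap at $2,117,200: $1,247,232 is within the cap, no reduction.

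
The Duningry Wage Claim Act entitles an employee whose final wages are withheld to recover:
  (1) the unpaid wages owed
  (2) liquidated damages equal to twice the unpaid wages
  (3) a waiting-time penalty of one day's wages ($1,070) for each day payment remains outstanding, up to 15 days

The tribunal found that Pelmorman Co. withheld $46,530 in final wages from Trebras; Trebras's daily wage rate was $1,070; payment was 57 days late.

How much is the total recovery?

$155,640

Doubled: 2 × $46,530 = $93,060
Penalty days: min(57, 15) = 15
Waiting-time penalty: 15 × $1,070 = $16,050
Total award: $46,530 + $93,060 + $16,050 = $155,640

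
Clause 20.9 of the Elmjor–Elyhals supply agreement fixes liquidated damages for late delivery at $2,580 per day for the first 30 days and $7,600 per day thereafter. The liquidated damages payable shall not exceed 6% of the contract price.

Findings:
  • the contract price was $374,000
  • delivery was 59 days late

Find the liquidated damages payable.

$22,440

First 30 days: 30 × $2,580 = $77,400
Remaining days: (59 − 30) × $7,600 = $220,400
Accrued per-day damages: $77,400 + $220,400 = $297,800
Cap: 6% of $374,000 = $22,440
Cap at $22,440: $297,800 exceeds the cap → $22,440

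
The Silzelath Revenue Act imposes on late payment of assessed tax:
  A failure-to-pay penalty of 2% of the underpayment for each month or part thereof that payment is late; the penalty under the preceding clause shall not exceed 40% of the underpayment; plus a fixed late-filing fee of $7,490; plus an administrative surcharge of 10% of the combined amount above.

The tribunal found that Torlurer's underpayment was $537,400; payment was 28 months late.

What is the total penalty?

Accrued rate: 2% × 28 = 56%, capped at 40% → 40%
Failure-to-pay penalty: 40% of $537,400 = $214,960
Penalty before surcharge: $214,960 + $7,490 = $222,450
Administrative surcharge: 10% of $222,450 = $22,245
Total penalty: $222,450 + $22,245 = $244,695

$244,695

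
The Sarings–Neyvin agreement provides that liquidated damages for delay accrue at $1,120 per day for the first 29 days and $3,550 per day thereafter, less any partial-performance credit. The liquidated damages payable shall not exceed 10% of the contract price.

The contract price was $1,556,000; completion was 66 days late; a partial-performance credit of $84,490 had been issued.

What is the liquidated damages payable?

First 29 days: 29 × $1,120 = $32,480
Remaining days: (66 − 29) × $3,550 = $131,350
Accrued per-day damages: $32,480 + $131,350 = $163,830
Less partial-performance credit: $163,830 − $84,490 = $79,340
Cap: 10% of $1,556,000 = $155,600
Cap at $155,600: $79,340 is within the cap, no reduction.

$79,340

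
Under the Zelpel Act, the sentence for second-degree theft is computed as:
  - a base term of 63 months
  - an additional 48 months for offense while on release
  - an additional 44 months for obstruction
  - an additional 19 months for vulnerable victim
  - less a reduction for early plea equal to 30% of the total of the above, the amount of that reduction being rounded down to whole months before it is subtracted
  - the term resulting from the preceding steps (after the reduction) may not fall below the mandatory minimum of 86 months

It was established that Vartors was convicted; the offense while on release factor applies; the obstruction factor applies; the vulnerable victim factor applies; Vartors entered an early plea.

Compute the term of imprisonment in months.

122 months

Offense while on release enhancement: +48 months
Obstruction enhancement: +44 months
Vulnerable victim enhancement: +19 months
Adjusted term: 63 months + 48 months + 44 months + 19 months = 174 months
Early plea reduction: 30% of 174 months = 52 months (rounded down)
After reduction: 174 − 52 = 122 months
Minimum 86 months: 122 months meets the minimum, no increase.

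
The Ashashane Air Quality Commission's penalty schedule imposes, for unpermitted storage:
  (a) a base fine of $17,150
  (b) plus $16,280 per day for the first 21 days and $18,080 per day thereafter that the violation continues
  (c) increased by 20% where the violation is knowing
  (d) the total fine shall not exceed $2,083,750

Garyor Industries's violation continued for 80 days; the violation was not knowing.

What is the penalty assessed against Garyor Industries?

$1,425,750

First 21 days: 21 × $16,280 = $341,880
Remaining days: (80 − 21) × $18,080 = $1,066,720
Per-day component: $341,880 + $1,066,720 = $1,408,600
Base plus per-day: $17,150 + $1,408,600 = $1,425,750
The violation was not knowing: no 20% increase.
Cap at $2,083,750: $1,425,750 is within the cap, no reduction.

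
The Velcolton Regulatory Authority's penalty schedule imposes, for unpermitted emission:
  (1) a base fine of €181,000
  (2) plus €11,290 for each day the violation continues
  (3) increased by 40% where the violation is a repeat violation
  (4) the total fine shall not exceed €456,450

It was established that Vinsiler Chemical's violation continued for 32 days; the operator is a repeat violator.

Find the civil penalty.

€456,450

Per-day component: 32 × €11,290 = €361,280
Base plus per-day: €181,000 + €361,280 = €542,280
Enhancement: 40% of €542,280 = €216,912
Enhanced fine: €542,280 + €216,912 = €759,192
Cap at €456,450: €759,192 exceeds the cap → €456,450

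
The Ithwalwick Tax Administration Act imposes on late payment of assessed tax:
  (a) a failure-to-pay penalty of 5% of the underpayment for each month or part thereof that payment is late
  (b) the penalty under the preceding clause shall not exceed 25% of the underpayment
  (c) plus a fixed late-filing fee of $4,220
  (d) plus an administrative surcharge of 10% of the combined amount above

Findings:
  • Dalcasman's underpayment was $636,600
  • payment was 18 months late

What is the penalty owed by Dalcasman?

Accrued rate: 5% × 18 = 90%, capped at 25% → 25%
Failure-to-pay penalty: 25% of $636,600 = $159,150
Penalty before surcharge: $159,150 + $4,220 = $163,370
Administrative surcharge: 10% of $163,370 = $16,337
Total penalty: $163,370 + $16,337 = $179,707

$179,707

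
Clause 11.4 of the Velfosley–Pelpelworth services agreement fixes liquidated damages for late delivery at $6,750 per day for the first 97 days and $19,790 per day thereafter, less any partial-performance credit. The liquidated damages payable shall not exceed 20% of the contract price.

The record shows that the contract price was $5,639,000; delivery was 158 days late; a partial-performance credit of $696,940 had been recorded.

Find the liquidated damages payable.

First 97 days: 97 × $6,750 = $654,750
Remaining days: (158 − 97) × $19,790 = $1,207,190
Accrued per-day damages: $654,750 + $1,207,190 = $1,861,940
Less partial-performance credit: $1,861,940 − $696,940 = $1,165,000
Cap: 20% of $5,639,000 = $1,127,800
Cap at $1,127,800: $1,165,000 exceeds the cap → $1,127,800

$1,127,800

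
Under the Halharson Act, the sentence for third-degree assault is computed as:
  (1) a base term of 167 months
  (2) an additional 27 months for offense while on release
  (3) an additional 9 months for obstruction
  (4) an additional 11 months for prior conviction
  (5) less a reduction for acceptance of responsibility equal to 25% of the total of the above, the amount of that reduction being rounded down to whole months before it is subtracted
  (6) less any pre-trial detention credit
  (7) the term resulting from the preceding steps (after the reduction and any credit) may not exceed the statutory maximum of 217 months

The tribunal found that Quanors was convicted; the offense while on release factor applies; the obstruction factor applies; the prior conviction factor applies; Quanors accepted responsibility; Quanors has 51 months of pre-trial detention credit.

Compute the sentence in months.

Offense while on release enhancement: +27 months
Obstruction enhancement: +9 months
Prior conviction enhancement: +11 months
Adjusted term: 167 months + 27 months + 9 months + 11 months = 214 months
Acceptance of responsibility reduction: 25% of 214 months = 53 months (rounded down)
After reduction: 214 − 53 = 161 months
Less pre-trial detention credit: 161 months − 51 months = 110 months
Cap at 217 months: 110 months is within the cap, no reduction.

110 months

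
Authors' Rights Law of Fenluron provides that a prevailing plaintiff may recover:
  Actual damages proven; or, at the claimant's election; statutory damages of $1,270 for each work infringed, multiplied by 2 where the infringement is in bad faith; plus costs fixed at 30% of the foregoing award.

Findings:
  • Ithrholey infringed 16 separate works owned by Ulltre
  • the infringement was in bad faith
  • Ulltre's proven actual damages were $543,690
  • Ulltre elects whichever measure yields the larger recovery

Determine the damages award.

$706,797

Statutory damages: 16 × $1,270 = $20,320
Doubled: 2 × $20,320 = $40,640
Greater of actual damages ($543,690) or enhanced statutory damages ($40,640): $543,690
Costs: 30% of $543,690 = $163,107
Award plus costs: $543,690 + $163,107 = $706,797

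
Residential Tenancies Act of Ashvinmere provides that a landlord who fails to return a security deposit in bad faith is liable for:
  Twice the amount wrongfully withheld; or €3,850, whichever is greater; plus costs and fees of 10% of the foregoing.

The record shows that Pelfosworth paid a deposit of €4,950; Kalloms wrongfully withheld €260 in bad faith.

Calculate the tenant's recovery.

Doubled: 2 × €260 = €520
Minimum €3,850: €520 is below the minimum → €3,850
Costs and fees: 10% of €3,850 = €385
Total recovery: €3,850 + €385 = €4,235

€4,235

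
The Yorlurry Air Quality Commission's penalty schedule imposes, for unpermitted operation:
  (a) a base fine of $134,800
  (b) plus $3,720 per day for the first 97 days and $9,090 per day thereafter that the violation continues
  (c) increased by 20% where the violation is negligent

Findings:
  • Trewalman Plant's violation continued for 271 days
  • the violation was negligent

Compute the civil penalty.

$2,492,760

First 97 days: 97 × $3,720 = $360,840
Remaining days: (271 − 97) × $9,090 = $1,581,660
Per-day component: $360,840 + $1,581,660 = $1,942,500
Base plus per-day: $134,800 + $1,942,500 = $2,077,300
Enhancement: 20% of $2,077,300 = $415,460
Enhanced fine: $2,077,300 + $415,460 = $2,492,760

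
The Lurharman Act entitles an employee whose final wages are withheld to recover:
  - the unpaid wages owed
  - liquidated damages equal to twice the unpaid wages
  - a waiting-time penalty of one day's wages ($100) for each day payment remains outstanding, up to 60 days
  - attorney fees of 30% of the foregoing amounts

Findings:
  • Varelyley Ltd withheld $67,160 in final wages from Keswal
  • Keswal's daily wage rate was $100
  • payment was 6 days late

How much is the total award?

$262,704

Doubled: 2 × $67,160 = $134,320
Penalty days: min(6, 60) = 6
Waiting-time penalty: 6 × $100 = $600
Subtotal: $67,160 + $134,320 + $600 = $202,080
Attorney fees: 30% of $202,080 = $60,624
Total award: $202,080 + $60,624 = $262,704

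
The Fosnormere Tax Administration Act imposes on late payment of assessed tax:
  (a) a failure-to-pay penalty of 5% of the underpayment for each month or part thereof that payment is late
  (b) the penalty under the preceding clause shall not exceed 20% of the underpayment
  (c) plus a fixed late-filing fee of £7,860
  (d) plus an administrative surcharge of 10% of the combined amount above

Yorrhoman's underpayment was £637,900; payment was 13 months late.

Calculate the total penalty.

Accrued rate: 5% × 13 = 65%, capped at 20% → 20%
Failure-to-pay penalty: 20% of £637,900 = £127,580
Penalty before surcharge: £127,580 + £7,860 = £135,440
Administrative surcharge: 10% of £135,440 = £13,544
Total penalty: £135,440 + £13,544 = £148,984

£148,984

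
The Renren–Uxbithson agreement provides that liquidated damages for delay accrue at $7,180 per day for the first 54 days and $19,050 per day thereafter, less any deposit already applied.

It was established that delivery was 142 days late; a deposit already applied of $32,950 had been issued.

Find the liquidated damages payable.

First 54 days: 54 × $7,180 = $387,720
Remaining days: (142 − 54) × $19,050 = $1,676,400
Accrued per-day damages: $387,720 + $1,676,400 = $2,064,120
Less deposit already applied: $2,064,120 − $32,950 = $2,031,170

Liquidated damages: $2,031,170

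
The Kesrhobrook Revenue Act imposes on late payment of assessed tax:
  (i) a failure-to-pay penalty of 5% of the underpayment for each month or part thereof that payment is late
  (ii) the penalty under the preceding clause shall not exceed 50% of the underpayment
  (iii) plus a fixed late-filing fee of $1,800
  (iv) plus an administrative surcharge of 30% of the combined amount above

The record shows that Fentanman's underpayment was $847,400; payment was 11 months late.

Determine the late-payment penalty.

Accrued rate: 5% × 11 = 55%, capped at 50% → 50%
Failure-to-pay penalty: 50% of $847,400 = $423,700
Penalty before surcharge: $423,700 + $1,800 = $425,500
Administrative surcharge: 30% of $425,500 = $127,650
Total penalty: $425,500 + $127,650 = $553,150

$553,150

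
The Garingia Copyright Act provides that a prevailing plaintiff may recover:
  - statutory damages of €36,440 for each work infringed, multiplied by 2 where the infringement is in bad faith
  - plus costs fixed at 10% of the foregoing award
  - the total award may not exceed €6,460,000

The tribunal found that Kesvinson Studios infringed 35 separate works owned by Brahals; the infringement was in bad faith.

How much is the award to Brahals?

Statutory damages: 35 × €36,440 = €1,275,400
Doubled: 2 × €1,275,400 = €2,550,800
Costs: 10% of €2,550,800 = €255,080
Award plus costs: €2,550,800 + €255,080 = €2,805,880
Cap at €6,460,000: €2,805,880 is within the cap, no reduction.

€2,805,880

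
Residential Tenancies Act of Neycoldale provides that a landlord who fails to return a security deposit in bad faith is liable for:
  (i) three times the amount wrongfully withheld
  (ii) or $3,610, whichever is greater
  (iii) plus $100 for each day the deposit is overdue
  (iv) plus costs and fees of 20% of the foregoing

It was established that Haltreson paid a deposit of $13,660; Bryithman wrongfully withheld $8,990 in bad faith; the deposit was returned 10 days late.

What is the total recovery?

Recovery: $33,564

Trebled: 3 × $8,990 = $26,970
Minimum $3,610: $26,970 meets the minimum, no increase.
Late-return penalty: 10 × $100 = $1,000
Damages plus late penalty: $26,970 + $1,000 = $27,970
Costs and fees: 20% of $27,970 = $5,594
Total recovery: $27,970 + $5,594 = $33,564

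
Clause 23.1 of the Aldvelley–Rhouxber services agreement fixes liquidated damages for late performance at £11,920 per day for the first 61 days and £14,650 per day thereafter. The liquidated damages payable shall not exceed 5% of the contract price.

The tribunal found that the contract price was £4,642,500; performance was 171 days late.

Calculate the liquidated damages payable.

First 61 days: 61 × £11,920 = £727,120
Remaining days: (171 − 61) × £14,650 = £1,611,500
Accrued per-day damages: £727,120 + £1,611,500 = £2,338,620
Cap: 5% of £4,642,500 = £232,125
Cap at £232,125: £2,338,620 exceeds the cap → £232,125

Liquidated damages: £232,125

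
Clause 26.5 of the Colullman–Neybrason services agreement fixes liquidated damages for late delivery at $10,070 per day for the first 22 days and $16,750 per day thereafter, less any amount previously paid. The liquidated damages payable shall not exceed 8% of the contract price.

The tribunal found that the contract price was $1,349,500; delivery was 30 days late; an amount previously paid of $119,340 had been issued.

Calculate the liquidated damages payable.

$107,960

First 22 days: 22 × $10,070 = $221,540
Remaining days: (30 − 22) × $16,750 = $134,000
Accrued per-day damages: $221,540 + $134,000 = $355,540
Less amount previously paid: $355,540 − $119,340 = $236,200
Cap: 8% of $1,349,500 = $107,960
Cap at $107,960: $236,200 exceeds the cap → $107,960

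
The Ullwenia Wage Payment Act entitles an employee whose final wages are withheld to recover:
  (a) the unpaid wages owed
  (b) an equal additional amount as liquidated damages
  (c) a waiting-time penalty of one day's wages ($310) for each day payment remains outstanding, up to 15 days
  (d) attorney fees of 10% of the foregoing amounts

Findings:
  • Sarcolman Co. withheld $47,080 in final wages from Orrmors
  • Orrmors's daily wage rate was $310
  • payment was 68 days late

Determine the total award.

Total award: $108,691

Liquidated damages (equal amount): $47,080
Penalty days: min(68, 15) = 15
Waiting-time penalty: 15 × $310 = $4,650
Subtotal: $47,080 + $47,080 + $4,650 = $98,810
Attorney fees: 10% of $98,810 = $9,881
Total award: $98,810 + $9,881 = $108,691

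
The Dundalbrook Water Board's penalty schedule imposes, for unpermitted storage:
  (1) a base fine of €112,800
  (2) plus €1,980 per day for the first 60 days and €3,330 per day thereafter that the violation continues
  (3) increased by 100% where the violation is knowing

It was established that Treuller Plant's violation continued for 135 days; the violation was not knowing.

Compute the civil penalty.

€481,350

First 60 days: 60 × €1,980 = €118,800
Remaining days: (135 − 60) × €3,330 = €249,750
Per-day component: €118,800 + €249,750 = €368,550
Base plus per-day: €112,800 + €368,550 = €481,350
The violation was not knowing: no 100% increase.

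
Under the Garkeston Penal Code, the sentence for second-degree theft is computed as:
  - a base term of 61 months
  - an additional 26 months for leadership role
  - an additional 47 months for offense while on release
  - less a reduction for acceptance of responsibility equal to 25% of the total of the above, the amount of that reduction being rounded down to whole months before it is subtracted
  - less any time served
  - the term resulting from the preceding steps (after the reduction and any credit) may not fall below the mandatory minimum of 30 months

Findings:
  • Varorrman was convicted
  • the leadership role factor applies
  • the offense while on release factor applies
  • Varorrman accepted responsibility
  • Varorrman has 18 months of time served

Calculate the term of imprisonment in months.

Leadership role enhancement: +26 months
Offense while on release enhancement: +47 months
Adjusted term: 61 months + 26 months + 47 months = 134 months
Acceptance of responsibility reduction: 25% of 134 months = 33 months (rounded down)
After reduction: 134 − 33 = 101 months
Less time served: 101 months − 18 months = 83 months
Minimum 30 months: 83 months meets the minimum, no increase.

83 months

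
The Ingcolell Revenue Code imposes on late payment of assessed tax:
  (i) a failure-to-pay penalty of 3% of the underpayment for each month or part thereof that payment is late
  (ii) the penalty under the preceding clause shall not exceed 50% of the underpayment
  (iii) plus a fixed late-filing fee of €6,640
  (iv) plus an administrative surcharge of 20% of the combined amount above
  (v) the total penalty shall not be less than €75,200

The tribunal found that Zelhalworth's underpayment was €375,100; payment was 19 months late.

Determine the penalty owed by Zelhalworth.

Accrued rate: 3% × 19 = 57%, capped at 50% → 50%
Failure-to-pay penalty: 50% of €375,100 = €187,550
Penalty before surcharge: €187,550 + €6,640 = €194,190
Administrative surcharge: 20% of €194,190 = €38,838
Total penalty: €194,190 + €38,838 = €233,028
Minimum €75,200: €233,028 meets the minimum, no increase.

€233,028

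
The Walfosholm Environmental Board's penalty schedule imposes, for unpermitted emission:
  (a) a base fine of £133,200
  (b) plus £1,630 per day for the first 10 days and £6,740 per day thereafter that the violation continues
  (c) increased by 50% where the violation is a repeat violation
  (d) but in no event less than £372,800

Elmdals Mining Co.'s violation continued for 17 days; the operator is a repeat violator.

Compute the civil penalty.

First 10 days: 10 × £1,630 = £16,300
Remaining days: (17 − 10) × £6,740 = £47,180
Per-day component: £16,300 + £47,180 = £63,480
Base plus per-day: £133,200 + £63,480 = £196,680
Enhancement: 50% of £196,680 = £98,340
Enhanced fine: £196,680 + £98,340 = £295,020
Minimum £372,800: £295,020 is below the minimum → £372,800

£372,800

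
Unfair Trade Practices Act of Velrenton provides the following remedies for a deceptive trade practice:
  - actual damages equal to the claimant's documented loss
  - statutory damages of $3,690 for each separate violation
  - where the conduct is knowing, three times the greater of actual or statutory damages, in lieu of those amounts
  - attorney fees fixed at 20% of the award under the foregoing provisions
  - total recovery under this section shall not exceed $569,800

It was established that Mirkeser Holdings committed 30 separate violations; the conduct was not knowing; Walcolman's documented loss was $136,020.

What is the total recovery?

Statutory damages: 30 × $3,690 = $110,700
Conduct not knowing: the in-lieu enhancement does not apply.
Actual plus statutory damages: $136,020 + $110,700 = $246,720
Attorney fees: 20% of $246,720 = $49,344
Total before cap: $246,720 + $49,344 = $296,064
Cap at $569,800: $296,064 is within the cap, no reduction.

$296,064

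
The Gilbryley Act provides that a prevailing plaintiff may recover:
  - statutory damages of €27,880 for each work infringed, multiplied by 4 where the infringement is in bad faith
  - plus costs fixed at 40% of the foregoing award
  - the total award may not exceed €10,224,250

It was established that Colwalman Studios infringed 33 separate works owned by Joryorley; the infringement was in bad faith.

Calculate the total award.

€5,152,224

Statutory damages: 33 × €27,880 = €920,040
Multiplied by 4: 4 × €920,040 = €3,680,160
Costs: 40% of €3,680,160 = €1,472,064
Award plus costs: €3,680,160 + €1,472,064 = €5,152,224
Cap at €10,224,250: €5,152,224 is within the cap, no reduction.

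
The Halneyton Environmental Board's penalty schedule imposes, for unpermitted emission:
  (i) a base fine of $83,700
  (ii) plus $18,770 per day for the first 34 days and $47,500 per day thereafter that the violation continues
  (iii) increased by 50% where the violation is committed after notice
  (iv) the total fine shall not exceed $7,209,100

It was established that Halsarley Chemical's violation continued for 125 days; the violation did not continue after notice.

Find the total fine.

First 34 days: 34 × $18,770 = $638,180
Remaining days: (125 − 34) × $47,500 = $4,322,500
Per-day component: $638,180 + $4,322,500 = $4,960,680
Base plus per-day: $83,700 + $4,960,680 = $5,044,380
The violation did not continue after notice: no 50% increase.
Cap at $7,209,100: $5,044,380 is within the cap, no reduction.

Civil penalty: $5,044,380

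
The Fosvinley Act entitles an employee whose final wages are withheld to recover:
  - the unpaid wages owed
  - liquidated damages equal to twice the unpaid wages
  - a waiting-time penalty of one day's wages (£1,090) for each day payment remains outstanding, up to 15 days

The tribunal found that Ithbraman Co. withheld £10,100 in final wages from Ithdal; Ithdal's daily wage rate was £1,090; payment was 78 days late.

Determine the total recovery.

Doubled: 2 × £10,100 = £20,200
Penalty days: min(78, 15) = 15
Waiting-time penalty: 15 × £1,090 = £16,350
Total award: £10,100 + £20,200 + £16,350 = £46,650

£46,650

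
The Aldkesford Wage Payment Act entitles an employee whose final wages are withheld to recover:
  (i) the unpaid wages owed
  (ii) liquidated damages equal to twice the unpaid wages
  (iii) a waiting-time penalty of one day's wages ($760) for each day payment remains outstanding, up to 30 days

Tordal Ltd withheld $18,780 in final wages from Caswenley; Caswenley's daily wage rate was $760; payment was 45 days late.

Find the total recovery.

$79,140

Doubled: 2 × $18,780 = $37,560
Penalty days: min(45, 30) = 30
Waiting-time penalty: 30 × $760 = $22,800
Total award: $18,780 + $37,560 + $22,800 = $79,140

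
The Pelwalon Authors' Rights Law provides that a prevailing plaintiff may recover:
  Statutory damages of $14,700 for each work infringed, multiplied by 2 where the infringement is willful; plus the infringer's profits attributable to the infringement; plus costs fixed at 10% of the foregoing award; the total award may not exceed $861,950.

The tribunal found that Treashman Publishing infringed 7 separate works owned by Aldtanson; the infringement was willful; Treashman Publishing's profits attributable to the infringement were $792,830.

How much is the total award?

Award: $861,950

Statutory damages: 7 × $14,700 = $102,900
Doubled: 2 × $102,900 = $205,800
Combined award: $205,800 + $792,830 = $998,630
Costs: 10% of $998,630 = $99,863
Award plus costs: $998,630 + $99,863 = $1,098,493
Cap at $861,950: $1,098,493 exceeds the cap → $861,950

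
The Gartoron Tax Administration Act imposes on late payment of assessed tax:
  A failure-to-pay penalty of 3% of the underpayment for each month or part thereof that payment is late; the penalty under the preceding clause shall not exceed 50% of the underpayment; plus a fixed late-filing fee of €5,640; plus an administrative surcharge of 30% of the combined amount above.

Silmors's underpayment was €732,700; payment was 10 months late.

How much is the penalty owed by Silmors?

Accrued rate: 3% × 10 = 30%, capped at 50% → 30%
Failure-to-pay penalty: 30% of €732,700 = €219,810
Penalty before surcharge: €219,810 + €5,640 = €225,450
Administrative surcharge: 30% of €225,450 = €67,635
Total penalty: €225,450 + €67,635 = €293,085

€293,085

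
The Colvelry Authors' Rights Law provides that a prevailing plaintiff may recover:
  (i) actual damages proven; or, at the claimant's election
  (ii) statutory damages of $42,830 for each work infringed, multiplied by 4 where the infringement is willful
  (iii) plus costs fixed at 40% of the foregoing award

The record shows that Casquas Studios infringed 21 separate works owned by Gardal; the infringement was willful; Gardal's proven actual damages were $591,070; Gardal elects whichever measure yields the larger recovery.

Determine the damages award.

Award: $5,036,808

Statutory damages: 21 × $42,830 = $899,430
Multiplied by 4: 4 × $899,430 = $3,597,720
Greater of actual damages ($591,070) or enhanced statutory damages ($3,597,720): $3,597,720
Costs: 40% of $3,597,720 = $1,439,088
Award plus costs: $3,597,720 + $1,439,088 = $5,036,808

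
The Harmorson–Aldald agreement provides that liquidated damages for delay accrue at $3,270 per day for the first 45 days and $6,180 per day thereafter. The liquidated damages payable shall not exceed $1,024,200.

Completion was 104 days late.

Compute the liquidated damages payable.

$511,770

First 45 days: 45 × $3,270 = $147,150
Remaining days: (104 − 45) × $6,180 = $364,620
Accrued per-day damages: $147,150 + $364,620 = $511,770
Cap at $1,024,200: $511,770 is within the cap, no reduction.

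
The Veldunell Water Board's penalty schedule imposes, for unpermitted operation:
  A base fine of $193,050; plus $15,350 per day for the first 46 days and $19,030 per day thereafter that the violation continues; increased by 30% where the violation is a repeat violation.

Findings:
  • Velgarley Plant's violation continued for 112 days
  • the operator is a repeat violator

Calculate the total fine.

First 46 days: 46 × $15,350 = $706,100
Remaining days: (112 − 46) × $19,030 = $1,255,980
Per-day component: $706,100 + $1,255,980 = $1,962,080
Base plus per-day: $193,050 + $1,962,080 = $2,155,130
Enhancement: 30% of $2,155,130 = $646,539
Enhanced fine: $2,155,130 + $646,539 = $2,801,669

$2,801,669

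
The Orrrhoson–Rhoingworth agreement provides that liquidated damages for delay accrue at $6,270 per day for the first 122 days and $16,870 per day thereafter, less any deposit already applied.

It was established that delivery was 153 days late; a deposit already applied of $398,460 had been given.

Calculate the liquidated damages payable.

First 122 days: 122 × $6,270 = $764,940
Remaining days: (153 − 122) × $16,870 = $522,970
Accrued per-day damages: $764,940 + $522,970 = $1,287,910
Less deposit already applied: $1,287,910 − $398,460 = $889,450

$889,450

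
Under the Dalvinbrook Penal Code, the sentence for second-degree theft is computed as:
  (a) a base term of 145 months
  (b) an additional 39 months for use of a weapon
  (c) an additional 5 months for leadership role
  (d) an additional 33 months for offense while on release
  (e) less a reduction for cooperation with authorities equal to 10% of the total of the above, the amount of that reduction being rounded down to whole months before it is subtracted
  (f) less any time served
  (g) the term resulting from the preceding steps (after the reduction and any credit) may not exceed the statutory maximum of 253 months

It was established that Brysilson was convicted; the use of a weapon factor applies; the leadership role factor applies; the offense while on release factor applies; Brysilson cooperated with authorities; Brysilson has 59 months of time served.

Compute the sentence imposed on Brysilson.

Use of a weapon enhancement: +39 months
Leadership role enhancement: +5 months
Offense while on release enhancement: +33 months
Adjusted term: 145 months + 39 months + 5 months + 33 months = 222 months
Cooperation with authorities reduction: 10% of 222 months = 22 months (rounded down)
After reduction: 222 − 22 = 200 months
Less time served: 200 months − 59 months = 141 months
Cap at 253 months: 141 months is within the cap, no reduction.

Sentence: 141 months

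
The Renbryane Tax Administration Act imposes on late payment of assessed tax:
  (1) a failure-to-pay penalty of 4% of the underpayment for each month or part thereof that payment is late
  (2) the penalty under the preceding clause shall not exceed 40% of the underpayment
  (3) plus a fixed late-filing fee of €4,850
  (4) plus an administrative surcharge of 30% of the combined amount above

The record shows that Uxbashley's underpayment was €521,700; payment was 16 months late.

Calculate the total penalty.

Accrued rate: 4% × 16 = 64%, capped at 40% → 40%
Failure-to-pay penalty: 40% of €521,700 = €208,680
Penalty before surcharge: €208,680 + €4,850 = €213,530
Administrative surcharge: 30% of €213,530 = €64,059
Total penalty: €213,530 + €64,059 = €277,589

€277,589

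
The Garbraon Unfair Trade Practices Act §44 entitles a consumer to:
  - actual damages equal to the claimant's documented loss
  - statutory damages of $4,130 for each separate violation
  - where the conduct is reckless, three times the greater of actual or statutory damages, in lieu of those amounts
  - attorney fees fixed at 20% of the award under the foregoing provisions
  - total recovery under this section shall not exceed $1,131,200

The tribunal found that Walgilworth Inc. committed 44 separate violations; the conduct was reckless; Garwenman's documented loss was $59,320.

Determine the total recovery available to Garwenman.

$654,192

Statutory damages: 44 × $4,130 = $181,720
Greater of actual damages ($59,320) or statutory damages ($181,720): $181,720
Trebled: 3 × $181,720 = $545,160
Attorney fees: 20% of $545,160 = $109,032
Total before cap: $545,160 + $109,032 = $654,192
Cap at $1,131,200: $654,192 is within the cap, no reduction.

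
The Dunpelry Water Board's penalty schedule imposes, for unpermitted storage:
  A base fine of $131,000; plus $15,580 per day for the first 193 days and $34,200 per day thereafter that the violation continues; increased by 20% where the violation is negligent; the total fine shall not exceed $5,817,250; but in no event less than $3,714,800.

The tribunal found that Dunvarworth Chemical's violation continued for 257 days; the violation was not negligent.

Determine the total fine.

First 193 days: 193 × $15,580 = $3,006,940
Remaining days: (257 − 193) × $34,200 = $2,188,800
Per-day component: $3,006,940 + $2,188,800 = $5,195,740
Base plus per-day: $131,000 + $5,195,740 = $5,326,740
The violation was not negligent: no 20% increase.
Cap at $5,817,250: $5,326,740 is within the cap, no reduction.
Minimum $3,714,800: $5,326,740 meets the minimum, no increase.

$5,326,740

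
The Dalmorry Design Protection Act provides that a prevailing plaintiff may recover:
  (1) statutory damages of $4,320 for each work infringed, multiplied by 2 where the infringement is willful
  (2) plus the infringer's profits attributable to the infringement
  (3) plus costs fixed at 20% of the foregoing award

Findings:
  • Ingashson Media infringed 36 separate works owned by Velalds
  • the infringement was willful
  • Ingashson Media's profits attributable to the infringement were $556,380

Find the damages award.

$1,040,904

Statutory damages: 36 × $4,320 = $155,520
Doubled: 2 × $155,520 = $311,040
Combined award: $311,040 + $556,380 = $867,420
Costs: 20% of $867,420 = $173,484
Award plus costs: $867,420 + $173,484 = $1,040,904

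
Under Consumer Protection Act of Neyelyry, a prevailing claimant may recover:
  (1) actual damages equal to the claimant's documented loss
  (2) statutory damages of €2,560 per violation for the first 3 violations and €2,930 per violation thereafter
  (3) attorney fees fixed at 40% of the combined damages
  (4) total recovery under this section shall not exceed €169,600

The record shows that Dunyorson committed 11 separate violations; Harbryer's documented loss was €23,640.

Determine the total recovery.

€76,664

First 3 violations: 3 × €2,560 = €7,680
Remaining violations: (11 − 3) × €2,930 = €23,440
Statutory damages: €7,680 + €23,440 = €31,120
Combined damages: €23,640 + €31,120 = €54,760
Attorney fees: 40% of €54,760 = €21,904
Total before cap: €54,760 + €21,904 = €76,664
Cap at €169,600: €76,664 is within the cap, no reduction.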